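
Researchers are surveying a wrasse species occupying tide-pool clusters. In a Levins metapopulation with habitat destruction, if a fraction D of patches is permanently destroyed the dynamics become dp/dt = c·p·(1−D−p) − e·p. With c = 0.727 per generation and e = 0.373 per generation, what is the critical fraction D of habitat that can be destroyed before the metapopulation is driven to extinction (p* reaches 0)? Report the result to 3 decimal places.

0.487

The nontrivial equilibrium is p* = (1−D) − e/c; extinction occurs when this hits zero.
So D_crit = 1 − e/c = 1 − 0.373/0.727 = 1 − 0.5131 = 0.4869.
This equals the undisturbed p*, a classic result of Lande's extension.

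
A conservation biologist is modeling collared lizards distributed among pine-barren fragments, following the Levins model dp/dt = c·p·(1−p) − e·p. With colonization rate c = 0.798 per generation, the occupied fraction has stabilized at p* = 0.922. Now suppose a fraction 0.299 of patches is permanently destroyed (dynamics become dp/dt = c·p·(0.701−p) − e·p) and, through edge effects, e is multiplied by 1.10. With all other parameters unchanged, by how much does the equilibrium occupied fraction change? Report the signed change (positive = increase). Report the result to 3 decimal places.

-0.307

Balance c(1−p*) = e gives e = 0.798×(1 − 0.92200) = 0.06224.
New p* = 0.701 − e/c = 0.701 − 0.06846/0.79800 = 0.61521.
Δp* = 0.61521 − 0.92200 = -0.30679.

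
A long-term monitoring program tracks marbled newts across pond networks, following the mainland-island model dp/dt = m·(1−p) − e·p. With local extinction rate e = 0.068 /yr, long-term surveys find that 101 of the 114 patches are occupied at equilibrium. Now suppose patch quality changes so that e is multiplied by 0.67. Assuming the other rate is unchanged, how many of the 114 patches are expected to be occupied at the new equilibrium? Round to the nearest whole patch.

Observed p* = 101/114 = 0.88596.
Balance m(1−p*) = e·p* gives m = e·p*/(1−p*) = 0.068×0.88596/0.11404 = 0.52828.
New p* = m/(m+e) = 0.52828/(0.52828+0.04556) = 0.92061.
Expected occupied = 114 × 0.92061 = 104.95 ≈ 105.

105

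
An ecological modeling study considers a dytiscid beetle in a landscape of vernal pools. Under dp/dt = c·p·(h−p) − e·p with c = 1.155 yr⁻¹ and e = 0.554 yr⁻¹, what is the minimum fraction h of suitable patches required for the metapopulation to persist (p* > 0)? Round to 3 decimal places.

0.480

p* = h − e/c is positive only when h > e/c.
h_min = e/c = 0.554/1.155 = 0.4797.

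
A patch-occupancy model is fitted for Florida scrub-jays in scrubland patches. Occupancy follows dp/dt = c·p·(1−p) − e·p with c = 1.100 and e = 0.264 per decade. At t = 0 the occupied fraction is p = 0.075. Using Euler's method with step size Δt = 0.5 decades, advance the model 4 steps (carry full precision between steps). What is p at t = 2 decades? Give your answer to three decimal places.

0.248

Update rule: p ← p + [c·p·(1−p) − e·p]·Δt with Δt = 0.5.
  1  |  dp/dt·Δt = +0.028256  |  p_1 = 0.103256
  2  |  dp/dt·Δt = +0.037297  |  p_2 = 0.140553
  3  |  dp/dt·Δt = +0.047886  |  p_3 = 0.188439
  4  |  dp/dt·Δt = +0.059237  |  p_4 = 0.247677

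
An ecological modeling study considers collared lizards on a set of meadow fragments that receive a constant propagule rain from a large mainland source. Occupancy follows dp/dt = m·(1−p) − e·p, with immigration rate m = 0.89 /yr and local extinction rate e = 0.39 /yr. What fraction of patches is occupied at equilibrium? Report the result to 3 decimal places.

0.695

Setting dp/dt = 0: m − m·p* = e·p*, so m = (m+e)·p*.
p* = m/(m+e) = 0.89/(0.89+0.39) = 0.89/1.2800 = 0.6953.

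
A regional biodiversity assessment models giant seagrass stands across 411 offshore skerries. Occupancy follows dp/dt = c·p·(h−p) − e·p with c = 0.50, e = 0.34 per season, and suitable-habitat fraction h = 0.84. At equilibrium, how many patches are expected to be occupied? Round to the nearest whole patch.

66

p* = h − e/c = 0.84 − 0.6800 = 0.1600.
Expected occupied patches = N × p* = 411 × 0.1600 = 65.76 ≈ 66.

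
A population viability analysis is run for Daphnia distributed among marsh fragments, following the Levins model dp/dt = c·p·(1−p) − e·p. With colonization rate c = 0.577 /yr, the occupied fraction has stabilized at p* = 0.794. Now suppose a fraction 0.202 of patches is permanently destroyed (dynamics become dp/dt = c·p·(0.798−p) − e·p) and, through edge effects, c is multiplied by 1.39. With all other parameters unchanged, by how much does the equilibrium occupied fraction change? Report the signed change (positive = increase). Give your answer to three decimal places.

Balance c(1−p*) = e gives e = 0.577×(1 − 0.79400) = 0.11886.
New p* = 0.798 − e/c = 0.798 − 0.11886/0.80203 = 0.64980.
Δp* = 0.64980 − 0.79400 = -0.14420.

-0.144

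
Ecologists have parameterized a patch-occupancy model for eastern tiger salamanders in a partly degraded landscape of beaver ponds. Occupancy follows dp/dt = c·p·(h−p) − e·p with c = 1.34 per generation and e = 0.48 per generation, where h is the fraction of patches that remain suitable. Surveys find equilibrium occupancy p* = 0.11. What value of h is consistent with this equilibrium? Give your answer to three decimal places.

0.468

At equilibrium c(h−p*) = e, so h = p* + e/c.
h = 0.11 + 0.48/1.34 = 0.11 + 0.3582 = 0.4682.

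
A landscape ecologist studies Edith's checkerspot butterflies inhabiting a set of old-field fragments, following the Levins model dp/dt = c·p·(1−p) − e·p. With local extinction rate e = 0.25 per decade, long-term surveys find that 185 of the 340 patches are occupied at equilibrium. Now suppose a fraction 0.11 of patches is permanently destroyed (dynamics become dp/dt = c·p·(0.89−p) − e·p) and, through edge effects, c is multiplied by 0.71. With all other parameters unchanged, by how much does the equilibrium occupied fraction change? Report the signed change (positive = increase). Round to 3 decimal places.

Observed p* = 185/340 = 0.54412.
Balance c(1−p*) = e gives c = e/(1 − 0.54412) = 0.25/0.45588 = 0.54839.
New p* = 0.89 − e/c = 0.89 − 0.25000/0.38936 = 0.24792.
Δp* = 0.24792 − 0.54412 = -0.29620.

-0.296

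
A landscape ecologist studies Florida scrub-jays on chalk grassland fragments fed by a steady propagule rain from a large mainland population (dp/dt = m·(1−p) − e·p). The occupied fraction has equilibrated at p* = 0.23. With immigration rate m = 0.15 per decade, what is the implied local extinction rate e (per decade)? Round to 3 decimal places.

At equilibrium m(1−p*) = e·p*, so e = m(1−p*)/p*.
e = 0.15 × 0.7700 / 0.23 = 0.5022.

0.502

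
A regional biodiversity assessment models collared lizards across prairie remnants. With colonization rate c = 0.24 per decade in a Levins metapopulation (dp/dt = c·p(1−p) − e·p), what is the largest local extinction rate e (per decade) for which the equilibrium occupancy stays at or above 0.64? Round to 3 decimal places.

1 − e/c ≥ 0.64 ⇒ e ≤ c(1 − 0.64) = 0.24 × 0.3600.
e_max = 0.0864.

0.086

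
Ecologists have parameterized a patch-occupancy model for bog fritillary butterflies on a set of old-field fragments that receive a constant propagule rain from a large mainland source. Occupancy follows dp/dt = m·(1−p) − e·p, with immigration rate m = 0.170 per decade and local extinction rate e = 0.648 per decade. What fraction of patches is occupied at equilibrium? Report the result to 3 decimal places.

0.208

Setting dp/dt = 0: m − m·p* = e·p*, so m = (m+e)·p*.
p* = m/(m+e) = 0.170/(0.170+0.648) = 0.170/0.8180 = 0.2078.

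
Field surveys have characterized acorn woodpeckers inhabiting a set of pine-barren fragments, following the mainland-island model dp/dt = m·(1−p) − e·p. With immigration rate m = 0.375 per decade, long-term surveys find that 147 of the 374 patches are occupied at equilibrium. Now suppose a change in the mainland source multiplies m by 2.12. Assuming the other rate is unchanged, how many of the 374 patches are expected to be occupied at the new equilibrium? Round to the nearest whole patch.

Observed p* = 147/374 = 0.39305.
Balance m(1−p*) = e·p* gives e = m(1−p*)/p* = 0.375×0.60695/0.39305 = 0.57908.
New p* = m/(m+e) = 0.79500/(0.79500+0.57908) = 0.57857.
Expected occupied = 374 × 0.57857 = 216.39 ≈ 216.

216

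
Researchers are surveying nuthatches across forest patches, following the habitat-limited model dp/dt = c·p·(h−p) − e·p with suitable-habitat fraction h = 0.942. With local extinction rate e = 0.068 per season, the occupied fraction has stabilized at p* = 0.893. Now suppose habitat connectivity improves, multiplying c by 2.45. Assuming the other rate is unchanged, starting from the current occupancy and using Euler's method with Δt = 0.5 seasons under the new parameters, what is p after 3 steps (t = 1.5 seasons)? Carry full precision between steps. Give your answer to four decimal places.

Balance c(h−p*) = e gives c = e/(0.942 − 0.89300) = 0.068/0.04900 = 1.38776.
Starting from p₀ = 0.89300; update p ← p + (dp/dt)·Δt with the new parameters.
step 1: Δp = +0.04402, p = 0.93702
step 2: Δp = -0.02393, p = 0.91309
step 3: Δp = +0.01383, p = 0.92692

0.9269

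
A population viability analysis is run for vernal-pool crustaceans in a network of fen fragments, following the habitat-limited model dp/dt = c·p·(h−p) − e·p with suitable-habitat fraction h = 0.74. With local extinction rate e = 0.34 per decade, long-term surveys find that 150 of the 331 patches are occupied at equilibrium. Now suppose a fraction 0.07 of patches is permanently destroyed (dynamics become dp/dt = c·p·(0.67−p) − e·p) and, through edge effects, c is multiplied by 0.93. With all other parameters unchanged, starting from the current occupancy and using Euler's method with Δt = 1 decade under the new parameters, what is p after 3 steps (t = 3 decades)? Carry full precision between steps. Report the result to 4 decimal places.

0.3761

Observed p* = 150/331 = 0.45317.
Balance c(h−p*) = e gives c = e/(0.74 − 0.45317) = 0.34/0.28683 = 1.18538.
Starting from p₀ = 0.45317; update p ← p + (dp/dt)·Δt with the new parameters.
t = 1: p = 0.45317 + (-0.04576) = 0.40742
t = 2: p = 0.40742 + (-0.02059) = 0.38683
t = 3: p = 0.38683 + (-0.01077) = 0.37606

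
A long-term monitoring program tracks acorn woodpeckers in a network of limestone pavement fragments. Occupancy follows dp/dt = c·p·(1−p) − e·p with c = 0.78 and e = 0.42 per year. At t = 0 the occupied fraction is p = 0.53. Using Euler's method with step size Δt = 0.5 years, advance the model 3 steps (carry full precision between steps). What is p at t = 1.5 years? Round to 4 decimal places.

Update rule: p ← p + [c·p·(1−p) − e·p]·Δt with Δt = 0.5.
p: 0.53000 → 0.51585  (Δp = -0.01415)
p: 0.51585 → 0.50492  (Δp = -0.01093)
p: 0.50492 → 0.49638  (Δp = -0.00854)

0.4964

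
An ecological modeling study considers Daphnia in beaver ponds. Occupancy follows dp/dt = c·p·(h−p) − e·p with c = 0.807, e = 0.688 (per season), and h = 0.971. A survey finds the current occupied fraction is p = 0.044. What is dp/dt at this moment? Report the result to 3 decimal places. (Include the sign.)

0.003

Colonization term: c·p·(h−p) = 0.807×0.044×0.9270 = 0.03292.
Extinction term: e·p = 0.03027.
dp/dt = 0.03292 − 0.03027 = 0.00264.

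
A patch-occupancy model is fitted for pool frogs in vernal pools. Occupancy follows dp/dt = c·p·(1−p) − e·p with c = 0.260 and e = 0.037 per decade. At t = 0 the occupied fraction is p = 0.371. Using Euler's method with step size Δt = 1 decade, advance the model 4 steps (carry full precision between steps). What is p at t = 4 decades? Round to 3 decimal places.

0.559

Update rule: p ← p + [c·p·(1−p) − e·p]·Δt with Δt = 1.
  1  |  dp/dt·Δt = +0.046946  |  p_1 = 0.417946
  2  |  dp/dt·Δt = +0.047785  |  p_2 = 0.465732
  3  |  dp/dt·Δt = +0.047463  |  p_3 = 0.513194
  4  |  dp/dt·Δt = +0.045967  |  p_4 = 0.559161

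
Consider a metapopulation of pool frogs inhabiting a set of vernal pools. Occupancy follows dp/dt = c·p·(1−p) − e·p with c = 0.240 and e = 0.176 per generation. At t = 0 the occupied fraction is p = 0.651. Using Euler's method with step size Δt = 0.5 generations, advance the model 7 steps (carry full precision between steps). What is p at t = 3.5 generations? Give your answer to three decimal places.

0.499

Update rule: p ← p + [c·p·(1−p) − e·p]·Δt with Δt = 0.5.
p: 0.65100 → 0.62098  (Δp = -0.03002)
p: 0.62098 → 0.59457  (Δp = -0.02640)
p: 0.59457 → 0.57118  (Δp = -0.02340)
p: 0.57118 → 0.55031  (Δp = -0.02087)
p: 0.55031 → 0.53158  (Δp = -0.01873)
p: 0.53158 → 0.51468  (Δp = -0.01690)
p: 0.51468 → 0.49936  (Δp = -0.01532)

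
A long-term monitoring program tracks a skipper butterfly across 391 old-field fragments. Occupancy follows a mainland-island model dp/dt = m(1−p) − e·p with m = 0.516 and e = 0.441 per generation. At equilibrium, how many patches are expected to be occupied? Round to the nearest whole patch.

211

p* = m/(m+e) = 0.516/0.9570 = 0.5392.
Expected occupied patches = N × p* = 391 × 0.5392 = 210.82 ≈ 211.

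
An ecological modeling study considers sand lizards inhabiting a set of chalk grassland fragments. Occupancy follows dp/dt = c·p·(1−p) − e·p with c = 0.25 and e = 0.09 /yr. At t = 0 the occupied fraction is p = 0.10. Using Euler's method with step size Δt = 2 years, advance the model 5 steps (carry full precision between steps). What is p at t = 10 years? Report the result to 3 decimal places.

0.290

Update rule: p ← p + [c·p·(1−p) − e·p]·Δt with Δt = 2.
  1  |  dp/dt·Δt = +0.027000  |  p_1 = 0.127000
  2  |  dp/dt·Δt = +0.032576  |  p_2 = 0.159576
  3  |  dp/dt·Δt = +0.038332  |  p_3 = 0.197907
  4  |  dp/dt·Δt = +0.043747  |  p_4 = 0.241654
  5  |  dp/dt·Δt = +0.048131  |  p_5 = 0.289785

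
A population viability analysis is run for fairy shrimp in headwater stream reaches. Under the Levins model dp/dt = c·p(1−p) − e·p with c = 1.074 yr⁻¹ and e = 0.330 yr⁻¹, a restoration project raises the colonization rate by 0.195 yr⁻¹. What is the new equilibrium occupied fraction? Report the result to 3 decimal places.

Before: p* = 1 − 0.330/1.074 = 0.6927.
After the change, c = 1.269, e = 0.33, so p* = 1 − 0.33/1.269 = 0.7400.

0.740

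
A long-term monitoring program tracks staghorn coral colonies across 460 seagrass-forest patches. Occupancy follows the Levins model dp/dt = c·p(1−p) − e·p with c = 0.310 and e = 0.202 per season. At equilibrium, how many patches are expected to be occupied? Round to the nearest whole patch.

p* = 1 − e/c = 1 − 0.202/0.310 = 0.3484.
Expected occupied patches = N × p* = 460 × 0.3484 = 160.26 ≈ 160.

160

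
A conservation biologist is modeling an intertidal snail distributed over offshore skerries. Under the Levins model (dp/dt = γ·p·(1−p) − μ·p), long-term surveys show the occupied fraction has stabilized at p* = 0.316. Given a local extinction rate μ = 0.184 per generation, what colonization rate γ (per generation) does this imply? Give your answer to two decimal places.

At equilibrium γ(1−p*) = μ, so γ = μ/(1−p*).
γ = 0.184/(1 − 0.316) = 0.184/0.6840 = 0.2690.

0.27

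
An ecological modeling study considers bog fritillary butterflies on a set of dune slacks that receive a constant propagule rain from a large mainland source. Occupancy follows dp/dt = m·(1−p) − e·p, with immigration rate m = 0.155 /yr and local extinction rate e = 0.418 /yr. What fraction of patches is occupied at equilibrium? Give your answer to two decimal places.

0.27

Setting dp/dt = 0: m − m·p* = e·p*, so m = (m+e)·p*.
p* = m/(m+e) = 0.155/(0.155+0.418) = 0.155/0.5730 = 0.2705.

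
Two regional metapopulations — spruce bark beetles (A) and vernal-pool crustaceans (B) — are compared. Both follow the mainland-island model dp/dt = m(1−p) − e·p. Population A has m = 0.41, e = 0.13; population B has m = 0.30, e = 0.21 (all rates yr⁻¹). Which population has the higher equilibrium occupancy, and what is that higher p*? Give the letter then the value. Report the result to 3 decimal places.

A, 0.759

A: p*_A = m/(m+e) = 0.41/0.5400 = 0.7593.
B: p*_B = 0.30/0.5100 = 0.5882.
A is higher at 0.7593.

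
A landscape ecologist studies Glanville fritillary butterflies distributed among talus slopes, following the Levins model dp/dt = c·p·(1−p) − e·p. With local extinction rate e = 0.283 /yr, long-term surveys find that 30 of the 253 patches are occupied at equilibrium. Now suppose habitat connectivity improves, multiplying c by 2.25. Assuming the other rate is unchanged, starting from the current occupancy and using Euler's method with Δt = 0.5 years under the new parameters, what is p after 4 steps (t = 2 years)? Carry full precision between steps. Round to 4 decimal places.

Observed p* = 30/253 = 0.11858.
Balance c(1−p*) = e gives c = e/(1 − 0.11858) = 0.283/0.88142 = 0.32107.
Starting from p₀ = 0.11858; update p ← p + (dp/dt)·Δt with the new parameters.
p: 0.11858 → 0.13955  (Δp = +0.02097)
p: 0.13955 → 0.16318  (Δp = +0.02363)
p: 0.16318 → 0.18941  (Δp = +0.02623)
p: 0.18941 → 0.21807  (Δp = +0.02866)

0.2181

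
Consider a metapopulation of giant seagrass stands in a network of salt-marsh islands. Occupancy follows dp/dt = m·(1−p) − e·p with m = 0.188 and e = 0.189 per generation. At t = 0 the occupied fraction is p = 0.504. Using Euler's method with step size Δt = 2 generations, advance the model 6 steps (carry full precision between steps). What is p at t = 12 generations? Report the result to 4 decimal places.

Update rule: p ← p + [m·(1−p) − e·p]·Δt with Δt = 2.
t = 2: p = 0.50400 + (-0.00402) = 0.49998
t = 4: p = 0.49998 + (-0.00099) = 0.49900
t = 6: p = 0.49900 + (-0.00024) = 0.49875
t = 8: p = 0.49875 + (-0.00006) = 0.49869
t = 10: p = 0.49869 + (-0.00001) = 0.49868
t = 12: p = 0.49868 + (-0.00000) = 0.49867

0.4987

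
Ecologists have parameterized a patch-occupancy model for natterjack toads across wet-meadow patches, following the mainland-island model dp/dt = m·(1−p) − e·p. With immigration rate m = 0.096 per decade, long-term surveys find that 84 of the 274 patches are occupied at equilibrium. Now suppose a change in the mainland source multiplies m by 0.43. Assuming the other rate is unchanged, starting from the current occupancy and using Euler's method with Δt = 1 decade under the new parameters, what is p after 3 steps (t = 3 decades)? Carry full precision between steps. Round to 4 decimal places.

0.2196

Observed p* = 84/274 = 0.30657.
Balance m(1−p*) = e·p* gives e = m(1−p*)/p* = 0.096×0.69343/0.30657 = 0.21714.
Starting from p₀ = 0.30657; update p ← p + (dp/dt)·Δt with the new parameters.
  1  |  dp/dt·Δt = -0.037945  |  p_1 = 0.268625
  2  |  dp/dt·Δt = -0.028139  |  p_2 = 0.240486
  3  |  dp/dt·Δt = -0.020867  |  p_3 = 0.219619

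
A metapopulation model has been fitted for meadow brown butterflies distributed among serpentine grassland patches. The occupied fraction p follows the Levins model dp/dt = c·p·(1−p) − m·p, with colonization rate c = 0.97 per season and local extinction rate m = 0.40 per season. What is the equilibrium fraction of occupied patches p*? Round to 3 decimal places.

Setting dp/dt = 0 and dividing through by p* gives c·(1−p*) = m.
So p* = 1 − m/c = 1 − 0.40/0.97 = 1 − 0.4124 = 0.5876.

0.588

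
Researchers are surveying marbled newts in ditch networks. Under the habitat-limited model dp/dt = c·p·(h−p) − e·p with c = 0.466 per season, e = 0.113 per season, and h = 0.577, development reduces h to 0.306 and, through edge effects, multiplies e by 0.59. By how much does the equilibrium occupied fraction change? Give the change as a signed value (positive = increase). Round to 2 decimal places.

-0.17

Before: p* = h − e/c = 0.577 − 0.113/0.466 = 0.577 − 0.2425 = 0.3345.
After: c = 0.466, e = 0.06667, h = 0.306; p* = 0.306 − 0.06667/0.466 = 0.1629.
Δp* = 0.1629 − 0.3345 = -0.1716.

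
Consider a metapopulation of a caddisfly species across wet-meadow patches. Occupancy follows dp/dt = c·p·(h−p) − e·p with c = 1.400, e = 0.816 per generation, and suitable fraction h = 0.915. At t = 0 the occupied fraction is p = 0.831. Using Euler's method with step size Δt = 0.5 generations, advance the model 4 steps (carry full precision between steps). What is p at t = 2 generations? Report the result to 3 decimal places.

Update rule: p ← p + [c·p·(h−p) − e·p]·Δt with Δt = 0.5.
t = 0.5: p = 0.83100 + (-0.29019) = 0.54081
t = 1: p = 0.54081 + (-0.07900) = 0.46182
t = 1.5: p = 0.46182 + (-0.04192) = 0.41990
t = 2: p = 0.41990 + (-0.02579) = 0.39410

0.394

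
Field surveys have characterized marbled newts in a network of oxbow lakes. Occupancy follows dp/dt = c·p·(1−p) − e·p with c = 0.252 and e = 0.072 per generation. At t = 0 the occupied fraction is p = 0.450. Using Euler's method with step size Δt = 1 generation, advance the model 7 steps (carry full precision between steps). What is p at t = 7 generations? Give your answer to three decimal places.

Update rule: p ← p + [c·p·(1−p) − e·p]·Δt with Δt = 1.
  1  |  dp/dt·Δt = +0.029970  |  p_1 = 0.479970
  2  |  dp/dt·Δt = +0.028341  |  p_2 = 0.508311
  3  |  dp/dt·Δt = +0.026384  |  p_3 = 0.534695
  4  |  dp/dt·Δt = +0.024199  |  p_4 = 0.558894
  5  |  dp/dt·Δt = +0.021886  |  p_5 = 0.580779
  6  |  dp/dt·Δt = +0.019540  |  p_6 = 0.600319
  7  |  dp/dt·Δt = +0.017241  |  p_7 = 0.617560

0.618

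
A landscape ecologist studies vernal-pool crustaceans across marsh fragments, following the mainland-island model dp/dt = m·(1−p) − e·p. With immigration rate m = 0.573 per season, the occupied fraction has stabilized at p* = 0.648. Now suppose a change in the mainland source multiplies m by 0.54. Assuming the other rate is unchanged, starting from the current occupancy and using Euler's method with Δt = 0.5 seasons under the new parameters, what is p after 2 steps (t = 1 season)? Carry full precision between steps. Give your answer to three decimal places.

0.570

Balance m(1−p*) = e·p* gives e = m(1−p*)/p* = 0.573×0.35200/0.64800 = 0.31126.
Starting from p₀ = 0.64800; update p ← p + (dp/dt)·Δt with the new parameters.
p: 0.64800 → 0.60161  (Δp = -0.04639)
p: 0.60161 → 0.56962  (Δp = -0.03199)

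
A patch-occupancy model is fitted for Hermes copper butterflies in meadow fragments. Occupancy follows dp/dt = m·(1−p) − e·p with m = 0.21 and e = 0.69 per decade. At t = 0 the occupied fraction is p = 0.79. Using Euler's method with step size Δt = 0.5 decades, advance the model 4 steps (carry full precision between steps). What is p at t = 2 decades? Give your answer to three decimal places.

Update rule: p ← p + [m·(1−p) − e·p]·Δt with Δt = 0.5.
  1  |  dp/dt·Δt = -0.250500  |  p_1 = 0.539500
  2  |  dp/dt·Δt = -0.137775  |  p_2 = 0.401725
  3  |  dp/dt·Δt = -0.075776  |  p_3 = 0.325949
  4  |  dp/dt·Δt = -0.041677  |  p_4 = 0.284272

0.284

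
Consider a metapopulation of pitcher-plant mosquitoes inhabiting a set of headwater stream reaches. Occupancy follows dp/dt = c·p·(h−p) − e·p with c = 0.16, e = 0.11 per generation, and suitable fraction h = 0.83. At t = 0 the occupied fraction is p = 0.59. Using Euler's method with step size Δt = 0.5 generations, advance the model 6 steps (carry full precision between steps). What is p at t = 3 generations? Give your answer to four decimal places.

0.4854

Update rule: p ← p + [c·p·(h−p) − e·p]·Δt with Δt = 0.5.
t = 0.5: p = 0.59000 + (-0.02112) = 0.56888
t = 1: p = 0.56888 + (-0.01940) = 0.54947
t = 1.5: p = 0.54947 + (-0.01789) = 0.53158
t = 2: p = 0.53158 + (-0.01655) = 0.51504
t = 2.5: p = 0.51504 + (-0.01535) = 0.49969
t = 3: p = 0.49969 + (-0.01428) = 0.48541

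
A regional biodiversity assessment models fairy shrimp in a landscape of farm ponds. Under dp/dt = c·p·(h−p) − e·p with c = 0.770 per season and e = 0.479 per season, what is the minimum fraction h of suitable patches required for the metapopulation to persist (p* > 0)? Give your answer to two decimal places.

p* = h − e/c is positive only when h > e/c.
h_min = e/c = 0.479/0.770 = 0.6221.

0.62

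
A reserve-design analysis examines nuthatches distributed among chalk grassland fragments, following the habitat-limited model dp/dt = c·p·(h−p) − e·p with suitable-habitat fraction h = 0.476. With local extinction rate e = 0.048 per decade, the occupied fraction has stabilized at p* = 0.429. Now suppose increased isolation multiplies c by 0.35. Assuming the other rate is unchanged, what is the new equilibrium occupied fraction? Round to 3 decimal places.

Balance c(h−p*) = e gives c = e/(0.476 − 0.42900) = 0.048/0.04700 = 1.02128.
New p* = 0.476 − e/c = 0.476 − 0.04800/0.35745 = 0.34172.

0.342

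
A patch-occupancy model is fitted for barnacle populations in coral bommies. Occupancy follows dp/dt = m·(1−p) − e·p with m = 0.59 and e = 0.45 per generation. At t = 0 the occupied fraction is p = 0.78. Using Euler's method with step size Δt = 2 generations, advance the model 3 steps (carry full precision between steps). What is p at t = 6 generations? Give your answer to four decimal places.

Update rule: p ← p + [m·(1−p) − e·p]·Δt with Δt = 2.
step 1: Δp = -0.44240, p = 0.33760
step 2: Δp = +0.47779, p = 0.81539
step 3: Δp = -0.51602, p = 0.29938

0.2994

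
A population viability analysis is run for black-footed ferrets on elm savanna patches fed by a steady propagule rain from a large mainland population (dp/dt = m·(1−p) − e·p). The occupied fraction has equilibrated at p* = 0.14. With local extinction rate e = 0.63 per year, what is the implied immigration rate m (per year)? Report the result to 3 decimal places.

At equilibrium m(1−p*) = e·p*, so m = e·p*/(1−p*).
m = 0.63 × 0.14 / 0.8600 = 0.0882/0.8600 = 0.1026.

0.103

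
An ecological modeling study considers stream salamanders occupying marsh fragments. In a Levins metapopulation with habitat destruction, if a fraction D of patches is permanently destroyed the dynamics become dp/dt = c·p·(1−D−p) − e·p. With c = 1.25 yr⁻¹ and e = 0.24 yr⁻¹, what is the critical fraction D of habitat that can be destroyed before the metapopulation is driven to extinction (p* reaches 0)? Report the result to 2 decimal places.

0.81

The nontrivial equilibrium is p* = (1−D) − e/c; extinction occurs when this hits zero.
So D_crit = 1 − e/c = 1 − 0.24/1.25 = 1 − 0.1920 = 0.8080.
Note this equals the original equilibrium occupancy — the Levins extinction-debt result.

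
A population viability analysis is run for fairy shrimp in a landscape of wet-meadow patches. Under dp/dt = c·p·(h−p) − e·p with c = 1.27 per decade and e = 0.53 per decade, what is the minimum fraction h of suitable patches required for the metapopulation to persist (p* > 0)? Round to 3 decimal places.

0.417

p* = h − e/c is positive only when h > e/c.
h_min = e/c = 0.53/1.27 = 0.4173.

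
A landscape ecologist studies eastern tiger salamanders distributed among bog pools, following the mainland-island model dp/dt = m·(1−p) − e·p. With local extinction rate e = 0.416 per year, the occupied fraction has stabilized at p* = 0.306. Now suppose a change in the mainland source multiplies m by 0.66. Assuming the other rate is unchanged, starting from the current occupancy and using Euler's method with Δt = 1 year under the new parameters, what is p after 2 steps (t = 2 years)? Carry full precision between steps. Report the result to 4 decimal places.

0.2427

Balance m(1−p*) = e·p* gives m = e·p*/(1−p*) = 0.416×0.30600/0.69400 = 0.18342.
Starting from p₀ = 0.30600; update p ← p + (dp/dt)·Δt with the new parameters.
p: 0.30600 → 0.26272  (Δp = -0.04328)
p: 0.26272 → 0.24268  (Δp = -0.02004)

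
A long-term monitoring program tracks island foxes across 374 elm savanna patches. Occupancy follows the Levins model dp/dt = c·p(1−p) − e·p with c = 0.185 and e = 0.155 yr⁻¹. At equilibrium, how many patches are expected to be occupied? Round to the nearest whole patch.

p* = 1 − e/c = 1 − 0.155/0.185 = 0.1622.
Expected occupied patches = N × p* = 374 × 0.1622 = 60.65 ≈ 61.

61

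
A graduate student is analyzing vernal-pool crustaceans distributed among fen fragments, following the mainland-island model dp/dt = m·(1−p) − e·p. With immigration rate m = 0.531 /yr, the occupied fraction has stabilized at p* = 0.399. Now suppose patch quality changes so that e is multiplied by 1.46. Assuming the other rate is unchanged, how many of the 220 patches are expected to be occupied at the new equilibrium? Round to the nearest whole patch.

69

Balance m(1−p*) = e·p* gives e = m(1−p*)/p* = 0.531×0.60100/0.39900 = 0.79983.
New p* = m/(m+e) = 0.53100/(0.53100+1.16775) = 0.31258.
Expected occupied = 220 × 0.31258 = 68.77 ≈ 69.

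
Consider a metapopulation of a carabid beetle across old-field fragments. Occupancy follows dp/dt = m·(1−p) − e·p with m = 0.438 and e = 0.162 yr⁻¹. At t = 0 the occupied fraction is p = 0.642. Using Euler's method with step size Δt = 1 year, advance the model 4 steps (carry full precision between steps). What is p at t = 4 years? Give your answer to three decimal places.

Update rule: p ← p + [m·(1−p) − e·p]·Δt with Δt = 1.
t = 1: p = 0.64200 + (+0.05280) = 0.69480
t = 2: p = 0.69480 + (+0.02112) = 0.71592
t = 3: p = 0.71592 + (+0.00845) = 0.72437
t = 4: p = 0.72437 + (+0.00338) = 0.72775

0.728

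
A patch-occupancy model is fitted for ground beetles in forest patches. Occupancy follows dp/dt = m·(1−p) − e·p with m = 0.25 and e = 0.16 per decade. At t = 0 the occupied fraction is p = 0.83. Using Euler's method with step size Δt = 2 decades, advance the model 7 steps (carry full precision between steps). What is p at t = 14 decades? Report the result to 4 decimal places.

0.6098

Update rule: p ← p + [m·(1−p) − e·p]·Δt with Δt = 2.
t = 2: p = 0.83000 + (-0.18060) = 0.64940
t = 4: p = 0.64940 + (-0.03251) = 0.61689
t = 6: p = 0.61689 + (-0.00585) = 0.61104
t = 8: p = 0.61104 + (-0.00105) = 0.60999
t = 10: p = 0.60999 + (-0.00019) = 0.60980
t = 12: p = 0.60980 + (-0.00003) = 0.60976
t = 14: p = 0.60976 + (-0.00001) = 0.60976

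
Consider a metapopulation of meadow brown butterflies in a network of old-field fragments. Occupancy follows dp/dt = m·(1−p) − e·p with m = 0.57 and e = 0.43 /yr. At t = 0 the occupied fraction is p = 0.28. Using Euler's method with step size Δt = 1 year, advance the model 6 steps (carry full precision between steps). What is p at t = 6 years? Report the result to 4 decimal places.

0.5700

Update rule: p ← p + [m·(1−p) − e·p]·Δt with Δt = 1.
  1  |  dp/dt·Δt = +0.290000  |  p_1 = 0.570000
  2  |  dp/dt·Δt = +0.000000  |  p_2 = 0.570000
  3  |  dp/dt·Δt = +0.000000  |  p_3 = 0.570000
  4  |  dp/dt·Δt = +0.000000  |  p_4 = 0.570000
  5  |  dp/dt·Δt = +0.000000  |  p_5 = 0.570000
  6  |  dp/dt·Δt = +0.000000  |  p_6 = 0.570000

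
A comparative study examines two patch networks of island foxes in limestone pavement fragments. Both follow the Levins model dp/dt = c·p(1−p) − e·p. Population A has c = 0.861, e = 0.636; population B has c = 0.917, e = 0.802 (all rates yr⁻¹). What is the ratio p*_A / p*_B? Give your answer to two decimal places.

A: p*_A = 1 − 0.636/0.861 = 0.2613.
B: p*_B = 1 − 0.802/0.917 = 0.1254.
p*_A / p*_B = 0.2613/0.1254 = 2.0838.

2.08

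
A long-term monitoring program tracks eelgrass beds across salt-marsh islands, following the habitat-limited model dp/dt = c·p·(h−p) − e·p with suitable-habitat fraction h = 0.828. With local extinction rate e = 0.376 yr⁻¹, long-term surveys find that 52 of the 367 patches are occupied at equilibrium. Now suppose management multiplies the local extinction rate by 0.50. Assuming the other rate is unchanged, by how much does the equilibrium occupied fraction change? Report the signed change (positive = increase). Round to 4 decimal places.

0.3432

Observed p* = 52/367 = 0.14169.
Balance c(h−p*) = e gives c = e/(0.828 − 0.14169) = 0.376/0.68631 = 0.54786.
New p* = 0.828 − e/c = 0.828 − 0.18800/0.54786 = 0.48485.
Δp* = 0.48485 − 0.14169 = +0.34316.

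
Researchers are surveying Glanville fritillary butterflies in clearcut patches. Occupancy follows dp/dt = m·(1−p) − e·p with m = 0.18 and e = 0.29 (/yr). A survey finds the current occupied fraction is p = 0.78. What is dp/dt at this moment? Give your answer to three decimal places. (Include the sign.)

-0.187

Colonization term: m·(1−p) = 0.18×0.2200 = 0.03960.
Extinction term: e·p = 0.22620.
dp/dt = 0.03960 − 0.22620 = -0.18660.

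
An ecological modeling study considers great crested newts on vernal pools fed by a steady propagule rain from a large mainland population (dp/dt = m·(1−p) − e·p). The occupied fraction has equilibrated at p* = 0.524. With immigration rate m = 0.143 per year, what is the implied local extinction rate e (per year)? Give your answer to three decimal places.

At equilibrium m(1−p*) = e·p*, so e = m(1−p*)/p*.
e = 0.143 × 0.4760 / 0.524 = 0.1299.

0.130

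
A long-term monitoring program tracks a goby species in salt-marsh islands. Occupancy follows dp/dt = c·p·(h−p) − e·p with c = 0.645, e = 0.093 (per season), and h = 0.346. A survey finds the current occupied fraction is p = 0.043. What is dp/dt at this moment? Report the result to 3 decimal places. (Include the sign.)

0.004

Colonization term: c·p·(h−p) = 0.645×0.043×0.3030 = 0.00840.
Extinction term: e·p = 0.00400.
dp/dt = 0.00840 − 0.00400 = 0.00440.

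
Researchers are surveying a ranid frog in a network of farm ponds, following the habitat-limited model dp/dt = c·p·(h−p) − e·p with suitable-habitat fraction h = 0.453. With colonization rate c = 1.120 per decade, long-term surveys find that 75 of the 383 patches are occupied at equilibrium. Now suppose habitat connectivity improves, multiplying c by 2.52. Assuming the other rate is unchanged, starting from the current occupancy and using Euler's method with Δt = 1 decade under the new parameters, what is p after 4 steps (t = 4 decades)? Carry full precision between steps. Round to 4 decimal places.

Observed p* = 75/383 = 0.19582.
Balance c(h−p*) = e gives e = 1.120×(0.453 − 0.19582) = 0.28804.
Starting from p₀ = 0.19582; update p ← p + (dp/dt)·Δt with the new parameters.
step 1: Δp = +0.08573, p = 0.28156
step 2: Δp = +0.05514, p = 0.33670
step 3: Δp = +0.01354, p = 0.35024
step 4: Δp = +0.00070, p = 0.35094

0.3509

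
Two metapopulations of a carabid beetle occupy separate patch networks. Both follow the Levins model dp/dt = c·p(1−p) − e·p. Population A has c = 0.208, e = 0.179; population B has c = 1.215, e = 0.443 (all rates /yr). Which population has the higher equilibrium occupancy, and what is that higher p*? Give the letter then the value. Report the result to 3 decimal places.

A: p*_A = 1 − 0.179/0.208 = 0.1394.
B: p*_B = 1 − 0.443/1.215 = 0.6354.
B is higher at 0.6354.

B, 0.635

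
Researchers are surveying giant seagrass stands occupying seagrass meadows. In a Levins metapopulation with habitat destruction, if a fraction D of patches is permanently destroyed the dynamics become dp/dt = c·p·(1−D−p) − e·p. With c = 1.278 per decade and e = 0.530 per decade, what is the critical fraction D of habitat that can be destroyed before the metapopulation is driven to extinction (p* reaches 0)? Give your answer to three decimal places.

0.585

The nontrivial equilibrium is p* = (1−D) − e/c; extinction occurs when this hits zero.
So D_crit = 1 − e/c = 1 − 0.530/1.278 = 1 − 0.4147 = 0.5853.
Note this equals the original equilibrium occupancy — the Levins extinction-debt result.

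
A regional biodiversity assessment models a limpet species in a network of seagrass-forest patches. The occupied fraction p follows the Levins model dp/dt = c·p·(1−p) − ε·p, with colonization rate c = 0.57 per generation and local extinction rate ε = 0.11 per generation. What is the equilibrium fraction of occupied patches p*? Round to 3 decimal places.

Setting dp/dt = 0 and dividing through by p* gives c·(1−p*) = ε.
So p* = 1 − ε/c = 1 − 0.11/0.57 = 1 − 0.1930 = 0.8070.

0.807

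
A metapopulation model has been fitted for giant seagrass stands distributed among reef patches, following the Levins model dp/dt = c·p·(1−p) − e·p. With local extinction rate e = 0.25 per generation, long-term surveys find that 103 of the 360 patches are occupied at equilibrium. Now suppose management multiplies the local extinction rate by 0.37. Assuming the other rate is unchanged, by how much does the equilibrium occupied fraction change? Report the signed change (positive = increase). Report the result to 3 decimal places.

0.450

Observed p* = 103/360 = 0.28611.
Balance c(1−p*) = e gives c = e/(1 − 0.28611) = 0.25/0.71389 = 0.35019.
New p* = 1 − e/c = 1 − 0.09250/0.35019 = 0.73586.
Δp* = 0.73586 − 0.28611 = +0.44975.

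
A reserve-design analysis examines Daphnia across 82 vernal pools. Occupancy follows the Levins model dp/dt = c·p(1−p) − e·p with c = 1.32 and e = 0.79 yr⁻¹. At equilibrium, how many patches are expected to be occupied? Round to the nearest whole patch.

33

p* = 1 − e/c = 1 − 0.79/1.32 = 0.4015.
Expected occupied patches = N × p* = 82 × 0.4015 = 32.92 ≈ 33.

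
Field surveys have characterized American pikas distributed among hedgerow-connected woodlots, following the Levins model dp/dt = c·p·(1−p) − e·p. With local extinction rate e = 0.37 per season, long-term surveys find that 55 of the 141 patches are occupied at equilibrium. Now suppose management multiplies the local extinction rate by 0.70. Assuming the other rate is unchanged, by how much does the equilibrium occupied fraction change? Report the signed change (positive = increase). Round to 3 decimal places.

0.183

Observed p* = 55/141 = 0.39007.
Balance c(1−p*) = e gives c = e/(1 − 0.39007) = 0.37/0.60993 = 0.60663.
New p* = 1 − e/c = 1 − 0.25900/0.60663 = 0.57305.
Δp* = 0.57305 − 0.39007 = +0.18298.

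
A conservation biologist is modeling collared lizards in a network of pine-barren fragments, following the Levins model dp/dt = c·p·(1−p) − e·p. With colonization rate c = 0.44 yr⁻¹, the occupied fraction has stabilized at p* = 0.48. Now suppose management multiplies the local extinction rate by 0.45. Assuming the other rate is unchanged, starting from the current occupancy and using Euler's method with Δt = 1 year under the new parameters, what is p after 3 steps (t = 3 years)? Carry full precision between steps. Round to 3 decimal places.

Balance c(1−p*) = e gives e = 0.44×(1 − 0.48000) = 0.22880.
Starting from p₀ = 0.48000; update p ← p + (dp/dt)·Δt with the new parameters.
  1  |  dp/dt·Δt = +0.060403  |  p_1 = 0.540403
  2  |  dp/dt·Δt = +0.053642  |  p_2 = 0.594045
  3  |  dp/dt·Δt = +0.044946  |  p_3 = 0.638991

0.639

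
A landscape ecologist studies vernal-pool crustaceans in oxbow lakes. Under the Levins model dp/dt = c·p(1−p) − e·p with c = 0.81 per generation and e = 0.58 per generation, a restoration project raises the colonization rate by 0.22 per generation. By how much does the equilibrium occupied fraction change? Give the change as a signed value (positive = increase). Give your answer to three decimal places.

0.153

Before: p* = 1 − 0.58/0.81 = 0.2840.
After the change, c = 1.03, e = 0.58, so p* = 1 − 0.58/1.03 = 0.4369.
Δp* = 0.4369 − 0.2840 = +0.1529.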